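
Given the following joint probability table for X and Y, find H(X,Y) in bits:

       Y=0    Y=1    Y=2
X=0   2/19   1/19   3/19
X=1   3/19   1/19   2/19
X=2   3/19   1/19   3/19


H(X,Y) = -Σ p(x,y) log₂ p(x,y)
  p(0,0)=2/19: -0.1053 × log₂(0.1053) = 0.3419
  p(0,1)=1/19: -0.0526 × log₂(0.0526) = 0.2236
  p(0,2)=3/19: -0.1579 × log₂(0.1579) = 0.4205
  p(1,0)=3/19: -0.1579 × log₂(0.1579) = 0.4205
  p(1,1)=1/19: -0.0526 × log₂(0.0526) = 0.2236
  p(1,2)=2/19: -0.1053 × log₂(0.1053) = 0.3419
  p(2,0)=3/19: -0.1579 × log₂(0.1579) = 0.4205
  p(2,1)=1/19: -0.0526 × log₂(0.0526) = 0.2236
  p(2,2)=3/19: -0.1579 × log₂(0.1579) = 0.4205
H(X,Y) = 3.0364 bits


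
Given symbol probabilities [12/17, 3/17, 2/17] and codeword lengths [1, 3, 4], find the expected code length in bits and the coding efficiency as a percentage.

Average length L = Σ p_i × l_i = 1.7059 bits
Entropy H = 1.1596 bits
Efficiency η = H/L × 100% = 67.97%


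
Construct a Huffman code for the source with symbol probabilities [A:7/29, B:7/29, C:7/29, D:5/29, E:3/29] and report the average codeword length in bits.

Huffman tree construction:
Combine smallest probabilities repeatedly
Resulting codes:
  A: 00 (length 2)
  B: 01 (length 2)
  C: 10 (length 2)
  D: 111 (length 3)
  E: 110 (length 3)
Average length = Σ p(s) × length(s) = 2.2759 bits


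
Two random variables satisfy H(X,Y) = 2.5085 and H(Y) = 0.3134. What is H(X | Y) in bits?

Chain rule: H(X,Y) = H(X|Y) + H(Y)
H(X|Y) = H(X,Y) - H(Y) = 2.5085 - 0.3134 = 2.1951 bits


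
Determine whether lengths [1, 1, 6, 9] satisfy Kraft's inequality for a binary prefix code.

Kraft inequality: Σ 2^(-l_i) ≤ 1 for prefix-free code
Calculating: 2^(-1) + 2^(-1) + 2^(-6) + 2^(-9)
= 0.5 + 0.5 + 0.015625 + 0.001953125
= 1.0176
Since 1.0176 > 1, prefix-free code does not exist


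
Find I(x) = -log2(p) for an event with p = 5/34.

Information content I(x) = -log₂(p(x))
I = -log₂(5/34) = -log₂(0.1471)
I = 2.7655 bits


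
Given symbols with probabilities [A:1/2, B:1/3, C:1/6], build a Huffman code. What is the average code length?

Huffman tree construction:
Combine smallest probabilities repeatedly
Resulting codes:
  A: 0 (length 1)
  B: 11 (length 2)
  C: 10 (length 2)
Average length = Σ p(s) × length(s) = 1.5000 bits


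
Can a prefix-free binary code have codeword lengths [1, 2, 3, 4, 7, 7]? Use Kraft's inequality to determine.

Kraft inequality: Σ 2^(-l_i) ≤ 1 for prefix-free code
Calculating: 2^(-1) + 2^(-2) + 2^(-3) + 2^(-4) + 2^(-7) + 2^(-7)
= 0.5 + 0.25 + 0.125 + 0.0625 + 0.0078125 + 0.0078125
= 0.9531
Since 0.9531 ≤ 1, prefix-free code exists


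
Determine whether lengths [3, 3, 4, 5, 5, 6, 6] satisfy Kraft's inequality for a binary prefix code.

Kraft inequality: Σ 2^(-l_i) ≤ 1 for prefix-free code
Calculating: 2^(-3) + 2^(-3) + 2^(-4) + 2^(-5) + 2^(-5) + 2^(-6) + 2^(-6)
= 0.125 + 0.125 + 0.0625 + 0.03125 + 0.03125 + 0.015625 + 0.015625
= 0.4062
Since 0.4062 ≤ 1, prefix-free code exists


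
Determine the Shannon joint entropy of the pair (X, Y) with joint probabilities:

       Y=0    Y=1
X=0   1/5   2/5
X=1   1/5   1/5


H(X,Y) = -Σ p(x,y) log₂ p(x,y)
  p(0,0)=1/5: -0.2000 × log₂(0.2000) = 0.4644
  p(0,1)=2/5: -0.4000 × log₂(0.4000) = 0.5288
  p(1,0)=1/5: -0.2000 × log₂(0.2000) = 0.4644
  p(1,1)=1/5: -0.2000 × log₂(0.2000) = 0.4644
H(X,Y) = 1.9219 bits


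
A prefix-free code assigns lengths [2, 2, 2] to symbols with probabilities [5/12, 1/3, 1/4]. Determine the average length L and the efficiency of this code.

Average length L = Σ p_i × l_i = 2.0000 bits
Entropy H = 1.5546 bits
Efficiency η = H/L × 100% = 77.73%


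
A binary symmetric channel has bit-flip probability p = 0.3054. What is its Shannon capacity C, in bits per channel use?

For BSC with error probability p:
C = 1 - H(p) where H(p) is binary entropy
H(0.3054) = -0.3054 × log₂(0.3054) - 0.6946 × log₂(0.6946)
H(p) = 0.8878
C = 1 - 0.8878 = 0.1122 bits/use


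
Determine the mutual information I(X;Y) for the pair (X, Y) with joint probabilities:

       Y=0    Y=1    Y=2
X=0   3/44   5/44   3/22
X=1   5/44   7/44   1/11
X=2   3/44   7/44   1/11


H(X) = 1.5820, H(Y) = 1.5488, H(X,Y) = 3.1062
I(X;Y) = H(X) + H(Y) - H(X,Y) = 0.0246 bits


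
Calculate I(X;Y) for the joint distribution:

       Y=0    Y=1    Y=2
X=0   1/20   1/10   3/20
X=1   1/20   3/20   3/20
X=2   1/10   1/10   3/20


H(X) = 1.5813, H(Y) = 1.5129, H(X,Y) = 3.0710
I(X;Y) = H(X) + H(Y) - H(X,Y) = 0.0232 bits


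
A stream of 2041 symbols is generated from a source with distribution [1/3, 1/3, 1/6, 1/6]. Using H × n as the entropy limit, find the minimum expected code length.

Entropy H = 1.9183 bits/symbol
Minimum bits = H × n = 1.9183 × 2041
= 3915.24 bits


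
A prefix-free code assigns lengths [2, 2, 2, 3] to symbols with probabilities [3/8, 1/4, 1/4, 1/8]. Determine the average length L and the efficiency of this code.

Average length L = Σ p_i × l_i = 2.1250 bits
Entropy H = 1.9056 bits
Efficiency η = H/L × 100% = 89.68%


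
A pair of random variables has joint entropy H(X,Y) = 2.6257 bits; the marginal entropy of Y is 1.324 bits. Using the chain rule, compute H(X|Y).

Chain rule: H(X,Y) = H(X|Y) + H(Y)
H(X|Y) = H(X,Y) - H(Y) = 2.6257 - 1.324 = 1.3017 bits


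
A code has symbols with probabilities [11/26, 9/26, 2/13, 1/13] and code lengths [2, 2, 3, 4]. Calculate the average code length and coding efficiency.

Average length L = Σ p_i × l_i = 2.3077 bits
Entropy H = 1.7549 bits
Efficiency η = H/L × 100% = 76.05%


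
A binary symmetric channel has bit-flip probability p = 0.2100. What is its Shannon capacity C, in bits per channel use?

For BSC with error probability p:
C = 1 - H(p) where H(p) is binary entropy
H(0.2100) = -0.2100 × log₂(0.2100) - 0.7900 × log₂(0.7900)
H(p) = 0.7415
C = 1 - 0.7415 = 0.2585 bits/use


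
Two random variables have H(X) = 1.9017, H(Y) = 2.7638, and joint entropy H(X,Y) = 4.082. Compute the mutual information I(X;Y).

I(X;Y) = H(X) + H(Y) - H(X,Y)
I(X;Y) = 1.9017 + 2.7638 - 4.082 = 0.5835 bits


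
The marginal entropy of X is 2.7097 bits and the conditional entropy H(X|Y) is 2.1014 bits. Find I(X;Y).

I(X;Y) = H(X) - H(X|Y)
I(X;Y) = 2.7097 - 2.1014 = 0.6083 bits


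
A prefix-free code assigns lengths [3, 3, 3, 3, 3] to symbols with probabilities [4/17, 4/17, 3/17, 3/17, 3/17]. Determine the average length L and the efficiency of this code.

Average length L = Σ p_i × l_i = 3.0000 bits
Entropy H = 2.3072 bits
Efficiency η = H/L × 100% = 76.91%


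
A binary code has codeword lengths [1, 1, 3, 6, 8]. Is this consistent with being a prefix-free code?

Kraft inequality: Σ 2^(-l_i) ≤ 1 for prefix-free code
Calculating: 2^(-1) + 2^(-1) + 2^(-3) + 2^(-6) + 2^(-8)
= 0.5 + 0.5 + 0.125 + 0.015625 + 0.00390625
= 1.1445
Since 1.1445 > 1, prefix-free code does not exist


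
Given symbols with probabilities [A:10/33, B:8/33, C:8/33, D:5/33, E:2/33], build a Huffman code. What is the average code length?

Huffman tree construction:
Combine smallest probabilities repeatedly
Resulting codes:
  A: 11 (length 2)
  B: 01 (length 2)
  C: 10 (length 2)
  D: 001 (length 3)
  E: 000 (length 3)
Average length = Σ p(s) × length(s) = 2.2121 bits


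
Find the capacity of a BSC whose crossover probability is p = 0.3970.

For BSC with error probability p:
C = 1 - H(p) where H(p) is binary entropy
H(0.3970) = -0.3970 × log₂(0.3970) - 0.6030 × log₂(0.6030)
H(p) = 0.9692
C = 1 - 0.9692 = 0.0308 bits/use


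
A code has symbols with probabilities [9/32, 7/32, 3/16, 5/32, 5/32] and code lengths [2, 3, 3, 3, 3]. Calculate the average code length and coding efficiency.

Average length L = Σ p_i × l_i = 2.7188 bits
Entropy H = 2.2841 bits
Efficiency η = H/L × 100% = 84.01%


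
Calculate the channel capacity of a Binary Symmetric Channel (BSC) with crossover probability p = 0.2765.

For BSC with error probability p:
C = 1 - H(p) where H(p) is binary entropy
H(0.2765) = -0.2765 × log₂(0.2765) - 0.7235 × log₂(0.7235)
H(p) = 0.8506
C = 1 - 0.8506 = 0.1494 bits/use


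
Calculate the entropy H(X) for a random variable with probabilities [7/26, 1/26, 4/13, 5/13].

H(X) = -Σ p(x) log₂ p(x)
  -7/26 × log₂(7/26) = 0.5097
  -1/26 × log₂(1/26) = 0.1808
  -4/13 × log₂(4/13) = 0.5232
  -5/13 × log₂(5/13) = 0.5302
H(X) = 1.7439 bits


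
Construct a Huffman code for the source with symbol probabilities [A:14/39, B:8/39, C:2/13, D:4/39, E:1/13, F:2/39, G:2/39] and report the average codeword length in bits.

Huffman tree construction:
Combine smallest probabilities repeatedly
Resulting codes:
  A: 11 (length 2)
  B: 01 (length 2)
  C: 101 (length 3)
  D: 001 (length 3)
  E: 000 (length 3)
  F: 1000 (length 4)
  G: 1001 (length 4)
Average length = Σ p(s) × length(s) = 2.5385 bits


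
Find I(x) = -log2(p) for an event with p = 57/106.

Information content I(x) = -log₂(p(x))
I = -log₂(57/106) = -log₂(0.5377)
I = 0.8950 bits


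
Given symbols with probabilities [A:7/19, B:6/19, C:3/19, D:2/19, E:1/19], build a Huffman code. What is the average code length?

Huffman tree construction:
Combine smallest probabilities repeatedly
Resulting codes:
  A: 0 (length 1)
  B: 10 (length 2)
  C: 110 (length 3)
  D: 1111 (length 4)
  E: 1110 (length 4)
Average length = Σ p(s) × length(s) = 2.1053 bits


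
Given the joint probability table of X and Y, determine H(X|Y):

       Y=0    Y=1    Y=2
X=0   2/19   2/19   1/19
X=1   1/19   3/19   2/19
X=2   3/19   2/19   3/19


H(X|Y) = Σ_y p(y) H(X|Y=y)
  p(Y=0) = 6/19, H(X|Y=0) = 1.4591
  p(Y=1) = 7/19, H(X|Y=1) = 1.5567
  p(Y=2) = 6/19, H(X|Y=2) = 1.4591
H(X|Y) = 0.3158×1.4591 + 0.3684×1.5567 + 0.3158×1.4591 = 1.4951 bits


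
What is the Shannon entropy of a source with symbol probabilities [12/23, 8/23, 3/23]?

H(X) = -Σ p(x) log₂ p(x)
  -12/23 × log₂(12/23) = 0.4897
  -8/23 × log₂(8/23) = 0.5299
  -3/23 × log₂(3/23) = 0.3833
H(X) = 1.4029 bits


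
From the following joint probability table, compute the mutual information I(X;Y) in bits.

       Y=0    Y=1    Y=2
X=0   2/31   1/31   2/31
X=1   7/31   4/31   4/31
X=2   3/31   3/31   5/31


H(X) = 1.4617, H(Y) = 1.5647, H(X,Y) = 2.9938
I(X;Y) = H(X) + H(Y) - H(X,Y) = 0.0326 bits


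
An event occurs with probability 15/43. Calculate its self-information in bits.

Information content I(x) = -log₂(p(x))
I = -log₂(15/43) = -log₂(0.3488)
I = 1.5194 bits


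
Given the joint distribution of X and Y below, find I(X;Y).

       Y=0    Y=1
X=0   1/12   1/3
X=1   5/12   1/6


H(X) = 0.9799, H(Y) = 1.0000, H(X,Y) = 1.7842
I(X;Y) = H(X) + H(Y) - H(X,Y) = 0.1957 bits


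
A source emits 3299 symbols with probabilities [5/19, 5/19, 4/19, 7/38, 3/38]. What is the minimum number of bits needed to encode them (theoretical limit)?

Entropy H = 2.2257 bits/symbol
Minimum bits = H × n = 2.2257 × 3299
= 7342.56 bits


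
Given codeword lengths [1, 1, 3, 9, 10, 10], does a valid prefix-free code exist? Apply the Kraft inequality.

Kraft inequality: Σ 2^(-l_i) ≤ 1 for prefix-free code
Calculating: 2^(-1) + 2^(-1) + 2^(-3) + 2^(-9) + 2^(-10) + 2^(-10)
= 0.5 + 0.5 + 0.125 + 0.001953125 + 0.0009765625 + 0.0009765625
= 1.1289
Since 1.1289 > 1, prefix-free code does not exist


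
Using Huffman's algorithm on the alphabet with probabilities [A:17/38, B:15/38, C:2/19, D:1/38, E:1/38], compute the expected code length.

Huffman tree construction:
Combine smallest probabilities repeatedly
Resulting codes:
  A: 0 (length 1)
  B: 11 (length 2)
  C: 101 (length 3)
  D: 1000 (length 4)
  E: 1001 (length 4)
Average length = Σ p(s) × length(s) = 1.7632 bits


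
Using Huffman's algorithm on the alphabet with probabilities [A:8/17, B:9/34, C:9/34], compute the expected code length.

Huffman tree construction:
Combine smallest probabilities repeatedly
Resulting codes:
  A: 0 (length 1)
  B: 10 (length 2)
  C: 11 (length 2)
Average length = Σ p(s) × length(s) = 1.5294 bits


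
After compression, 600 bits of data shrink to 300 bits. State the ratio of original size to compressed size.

Compression ratio = Original / Compressed
= 600 / 300 = 2.00:1


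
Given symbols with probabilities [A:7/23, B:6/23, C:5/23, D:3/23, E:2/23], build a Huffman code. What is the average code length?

Huffman tree construction:
Combine smallest probabilities repeatedly
Resulting codes:
  A: 11 (length 2)
  B: 10 (length 2)
  C: 00 (length 2)
  D: 011 (length 3)
  E: 010 (length 3)
Average length = Σ p(s) × length(s) = 2.2174 bits


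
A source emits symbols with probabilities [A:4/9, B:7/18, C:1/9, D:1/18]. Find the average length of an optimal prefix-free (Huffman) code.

Huffman tree construction:
Combine smallest probabilities repeatedly
Resulting codes:
  A: 0 (length 1)
  B: 11 (length 2)
  C: 101 (length 3)
  D: 100 (length 3)
Average length = Σ p(s) × length(s) = 1.7222 bits


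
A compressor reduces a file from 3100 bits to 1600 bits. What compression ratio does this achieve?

Compression ratio = Original / Compressed
= 3100 / 1600 = 1.94:1


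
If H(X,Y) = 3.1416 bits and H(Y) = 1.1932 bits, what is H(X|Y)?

Chain rule: H(X,Y) = H(X|Y) + H(Y)
H(X|Y) = H(X,Y) - H(Y) = 3.1416 - 1.1932 = 1.9484 bits


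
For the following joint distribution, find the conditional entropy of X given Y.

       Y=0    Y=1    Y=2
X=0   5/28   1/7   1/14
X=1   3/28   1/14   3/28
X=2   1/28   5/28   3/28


H(X|Y) = Σ_y p(y) H(X|Y=y)
  p(Y=0) = 9/28, H(X|Y=0) = 1.3516
  p(Y=1) = 11/28, H(X|Y=1) = 1.4949
  p(Y=2) = 2/7, H(X|Y=2) = 1.5613
H(X|Y) = 0.3214×1.3516 + 0.3929×1.4949 + 0.2857×1.5613 = 1.4678 bits


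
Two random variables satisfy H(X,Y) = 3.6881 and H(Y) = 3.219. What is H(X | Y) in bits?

Chain rule: H(X,Y) = H(X|Y) + H(Y)
H(X|Y) = H(X,Y) - H(Y) = 3.6881 - 3.219 = 0.4691 bits


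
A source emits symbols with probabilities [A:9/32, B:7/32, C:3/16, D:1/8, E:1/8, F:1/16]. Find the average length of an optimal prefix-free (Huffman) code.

Huffman tree construction:
Combine smallest probabilities repeatedly
Resulting codes:
  A: 10 (length 2)
  B: 01 (length 2)
  C: 111 (length 3)
  D: 001 (length 3)
  E: 110 (length 3)
  F: 000 (length 3)
Average length = Σ p(s) × length(s) = 2.5000 bits


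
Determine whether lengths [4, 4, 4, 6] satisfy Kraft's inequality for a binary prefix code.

Kraft inequality: Σ 2^(-l_i) ≤ 1 for prefix-free code
Calculating: 2^(-4) + 2^(-4) + 2^(-4) + 2^(-6)
= 0.0625 + 0.0625 + 0.0625 + 0.015625
= 0.2031
Since 0.2031 ≤ 1, prefix-free code exists


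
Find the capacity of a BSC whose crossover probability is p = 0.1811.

For BSC with error probability p:
C = 1 - H(p) where H(p) is binary entropy
H(0.1811) = -0.1811 × log₂(0.1811) - 0.8189 × log₂(0.8189)
H(p) = 0.6825
C = 1 - 0.6825 = 0.3175 bits/use


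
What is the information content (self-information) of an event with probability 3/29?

Information content I(x) = -log₂(p(x))
I = -log₂(3/29) = -log₂(0.1034)
I = 3.2730 bits


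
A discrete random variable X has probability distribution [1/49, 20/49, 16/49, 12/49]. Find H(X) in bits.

H(X) = -Σ p(x) log₂ p(x)
  -1/49 × log₂(1/49) = 0.1146
  -20/49 × log₂(20/49) = 0.5277
  -16/49 × log₂(16/49) = 0.5273
  -12/49 × log₂(12/49) = 0.4971
H(X) = 1.6666 bits


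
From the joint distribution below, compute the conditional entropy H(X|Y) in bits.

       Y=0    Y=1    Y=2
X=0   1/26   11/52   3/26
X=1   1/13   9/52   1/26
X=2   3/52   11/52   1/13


H(X|Y) = Σ_y p(y) H(X|Y=y)
  p(Y=0) = 9/52, H(X|Y=0) = 1.5305
  p(Y=1) = 31/52, H(X|Y=1) = 1.5788
  p(Y=2) = 3/13, H(X|Y=2) = 1.4591
H(X|Y) = 0.1731×1.5305 + 0.5962×1.5788 + 0.2308×1.4591 = 1.5428 bits


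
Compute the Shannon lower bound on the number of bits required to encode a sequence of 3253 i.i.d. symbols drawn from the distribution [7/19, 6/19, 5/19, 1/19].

Entropy H = 1.7863 bits/symbol
Minimum bits = H × n = 1.7863 × 3253
= 5810.84 bits


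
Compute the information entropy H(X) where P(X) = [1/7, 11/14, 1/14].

H(X) = -Σ p(x) log₂ p(x)
  -1/7 × log₂(1/7) = 0.4011
  -11/14 × log₂(11/14) = 0.2734
  -1/14 × log₂(1/14) = 0.2720
H(X) = 0.9464 bits


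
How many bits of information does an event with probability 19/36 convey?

Information content I(x) = -log₂(p(x))
I = -log₂(19/36) = -log₂(0.5278)
I = 0.9220 bits


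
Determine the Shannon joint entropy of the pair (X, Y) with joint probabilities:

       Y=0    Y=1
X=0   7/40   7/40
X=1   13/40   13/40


H(X,Y) = -Σ p(x,y) log₂ p(x,y)
  p(0,0)=7/40: -0.1750 × log₂(0.1750) = 0.4401
  p(0,1)=7/40: -0.1750 × log₂(0.1750) = 0.4401
  p(1,0)=13/40: -0.3250 × log₂(0.3250) = 0.5270
  p(1,1)=13/40: -0.3250 × log₂(0.3250) = 0.5270
H(X,Y) = 1.9341 bits


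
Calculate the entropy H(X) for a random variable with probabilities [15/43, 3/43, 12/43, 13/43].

H(X) = -Σ p(x) log₂ p(x)
  -15/43 × log₂(15/43) = 0.5300
  -3/43 × log₂(3/43) = 0.2680
  -12/43 × log₂(12/43) = 0.5139
  -13/43 × log₂(13/43) = 0.5218
H(X) = 1.8336 bits


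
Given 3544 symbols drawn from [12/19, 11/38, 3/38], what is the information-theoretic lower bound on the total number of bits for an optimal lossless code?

Entropy H = 1.2256 bits/symbol
Minimum bits = H × n = 1.2256 × 3544
= 4343.59 bits


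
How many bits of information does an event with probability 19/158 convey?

Information content I(x) = -log₂(p(x))
I = -log₂(19/158) = -log₂(0.1203)
I = 3.0559 bits


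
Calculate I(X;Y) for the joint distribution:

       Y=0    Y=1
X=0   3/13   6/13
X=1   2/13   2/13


H(X) = 0.8905, H(Y) = 0.9612, H(X,Y) = 1.8339
I(X;Y) = H(X) + H(Y) - H(X,Y) = 0.0178 bits


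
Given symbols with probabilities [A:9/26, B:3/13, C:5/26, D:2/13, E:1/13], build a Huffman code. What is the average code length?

Huffman tree construction:
Combine smallest probabilities repeatedly
Resulting codes:
  A: 11 (length 2)
  B: 01 (length 2)
  C: 00 (length 2)
  D: 101 (length 3)
  E: 100 (length 3)
Average length = Σ p(s) × length(s) = 2.2308 bits


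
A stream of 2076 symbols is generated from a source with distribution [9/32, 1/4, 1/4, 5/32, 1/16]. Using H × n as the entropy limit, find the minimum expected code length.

Entropy H = 2.1832 bits/symbol
Minimum bits = H × n = 2.1832 × 2076
= 4532.23 bits


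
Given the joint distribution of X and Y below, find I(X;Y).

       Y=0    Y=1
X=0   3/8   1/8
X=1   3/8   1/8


H(X) = 1.0000, H(Y) = 0.8113, H(X,Y) = 1.8113
I(X;Y) = H(X) + H(Y) - H(X,Y) = 0.0000 bits


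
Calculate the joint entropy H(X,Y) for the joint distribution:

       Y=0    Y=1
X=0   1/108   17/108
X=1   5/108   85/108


H(X,Y) = -Σ p(x,y) log₂ p(x,y)
  p(0,0)=1/108: -0.0093 × log₂(0.0093) = 0.0625
  p(0,1)=17/108: -0.1574 × log₂(0.1574) = 0.4199
  p(1,0)=5/108: -0.0463 × log₂(0.0463) = 0.2052
  p(1,1)=85/108: -0.7870 × log₂(0.7870) = 0.2719
H(X,Y) = 0.9596 bits


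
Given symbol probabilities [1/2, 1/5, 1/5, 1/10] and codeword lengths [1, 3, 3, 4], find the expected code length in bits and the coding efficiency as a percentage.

Average length L = Σ p_i × l_i = 2.1000 bits
Entropy H = 1.7610 bits
Efficiency η = H/L × 100% = 83.86%


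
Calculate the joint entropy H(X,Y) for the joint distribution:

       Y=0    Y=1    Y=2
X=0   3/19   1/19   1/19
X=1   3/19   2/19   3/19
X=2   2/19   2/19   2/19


H(X,Y) = -Σ p(x,y) log₂ p(x,y)
  p(0,0)=3/19: -0.1579 × log₂(0.1579) = 0.4205
  p(0,1)=1/19: -0.0526 × log₂(0.0526) = 0.2236
  p(0,2)=1/19: -0.0526 × log₂(0.0526) = 0.2236
  p(1,0)=3/19: -0.1579 × log₂(0.1579) = 0.4205
  p(1,1)=2/19: -0.1053 × log₂(0.1053) = 0.3419
  p(1,2)=3/19: -0.1579 × log₂(0.1579) = 0.4205
  p(2,0)=2/19: -0.1053 × log₂(0.1053) = 0.3419
  p(2,1)=2/19: -0.1053 × log₂(0.1053) = 0.3419
  p(2,2)=2/19: -0.1053 × log₂(0.1053) = 0.3419
H(X,Y) = 3.0761 bits


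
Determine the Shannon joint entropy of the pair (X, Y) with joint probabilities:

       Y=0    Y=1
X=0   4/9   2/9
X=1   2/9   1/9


H(X,Y) = -Σ p(x,y) log₂ p(x,y)
  p(0,0)=4/9: -0.4444 × log₂(0.4444) = 0.5200
  p(0,1)=2/9: -0.2222 × log₂(0.2222) = 0.4822
  p(1,0)=2/9: -0.2222 × log₂(0.2222) = 0.4822
  p(1,1)=1/9: -0.1111 × log₂(0.1111) = 0.3522
H(X,Y) = 1.8366 bits


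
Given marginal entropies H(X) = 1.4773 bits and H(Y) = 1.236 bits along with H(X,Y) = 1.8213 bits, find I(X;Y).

I(X;Y) = H(X) + H(Y) - H(X,Y)
I(X;Y) = 1.4773 + 1.236 - 1.8213 = 0.892 bits


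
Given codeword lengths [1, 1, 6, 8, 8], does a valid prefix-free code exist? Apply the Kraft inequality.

Kraft inequality: Σ 2^(-l_i) ≤ 1 for prefix-free code
Calculating: 2^(-1) + 2^(-1) + 2^(-6) + 2^(-8) + 2^(-8)
= 0.5 + 0.5 + 0.015625 + 0.00390625 + 0.00390625
= 1.0234
Since 1.0234 > 1, prefix-free code does not exist


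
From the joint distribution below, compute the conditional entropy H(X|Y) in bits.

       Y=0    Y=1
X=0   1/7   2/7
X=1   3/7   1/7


H(X|Y) = Σ_y p(y) H(X|Y=y)
  p(Y=0) = 4/7, H(X|Y=0) = 0.8113
  p(Y=1) = 3/7, H(X|Y=1) = 0.9183
H(X|Y) = 0.5714×0.8113 + 0.4286×0.9183 = 0.8571 bits


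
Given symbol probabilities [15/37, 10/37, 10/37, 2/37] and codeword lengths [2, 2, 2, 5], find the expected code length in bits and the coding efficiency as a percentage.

Average length L = Σ p_i × l_i = 2.1622 bits
Entropy H = 1.7759 bits
Efficiency η = H/L × 100% = 82.13%


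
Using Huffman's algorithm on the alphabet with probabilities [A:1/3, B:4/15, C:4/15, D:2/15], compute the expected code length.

Huffman tree construction:
Combine smallest probabilities repeatedly
Resulting codes:
  A: 11 (length 2)
  B: 01 (length 2)
  C: 10 (length 2)
  D: 00 (length 2)
Average length = Σ p(s) × length(s) = 2.0000 bits


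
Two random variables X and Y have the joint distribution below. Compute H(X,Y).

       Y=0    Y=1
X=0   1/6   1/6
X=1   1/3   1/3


H(X,Y) = -Σ p(x,y) log₂ p(x,y)
  p(0,0)=1/6: -0.1667 × log₂(0.1667) = 0.4308
  p(0,1)=1/6: -0.1667 × log₂(0.1667) = 0.4308
  p(1,0)=1/3: -0.3333 × log₂(0.3333) = 0.5283
  p(1,1)=1/3: -0.3333 × log₂(0.3333) = 0.5283
H(X,Y) = 1.9183 bits


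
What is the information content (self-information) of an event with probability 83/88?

Information content I(x) = -log₂(p(x))
I = -log₂(83/88) = -log₂(0.9432)
I = 0.0844 bits


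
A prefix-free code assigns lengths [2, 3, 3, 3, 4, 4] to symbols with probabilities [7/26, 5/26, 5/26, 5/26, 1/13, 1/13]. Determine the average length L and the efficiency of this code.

Average length L = Σ p_i × l_i = 2.8846 bits
Entropy H = 2.4512 bits
Efficiency η = H/L × 100% = 84.97%


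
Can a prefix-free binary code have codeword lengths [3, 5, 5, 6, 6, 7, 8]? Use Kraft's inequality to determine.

Kraft inequality: Σ 2^(-l_i) ≤ 1 for prefix-free code
Calculating: 2^(-3) + 2^(-5) + 2^(-5) + 2^(-6) + 2^(-6) + 2^(-7) + 2^(-8)
= 0.125 + 0.03125 + 0.03125 + 0.015625 + 0.015625 + 0.0078125 + 0.00390625
= 0.2305
Since 0.2305 ≤ 1, prefix-free code exists


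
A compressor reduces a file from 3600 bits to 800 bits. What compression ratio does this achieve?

Compression ratio = Original / Compressed
= 3600 / 800 = 4.50:1


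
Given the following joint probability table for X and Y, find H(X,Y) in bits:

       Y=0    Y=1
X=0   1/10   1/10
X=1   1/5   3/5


H(X,Y) = -Σ p(x,y) log₂ p(x,y)
  p(0,0)=1/10: -0.1000 × log₂(0.1000) = 0.3322
  p(0,1)=1/10: -0.1000 × log₂(0.1000) = 0.3322
  p(1,0)=1/5: -0.2000 × log₂(0.2000) = 0.4644
  p(1,1)=3/5: -0.6000 × log₂(0.6000) = 0.4422
H(X,Y) = 1.5710 bits


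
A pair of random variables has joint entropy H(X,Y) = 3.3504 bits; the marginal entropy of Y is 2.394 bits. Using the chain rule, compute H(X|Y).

Chain rule: H(X,Y) = H(X|Y) + H(Y)
H(X|Y) = H(X,Y) - H(Y) = 3.3504 - 2.394 = 0.9564 bits


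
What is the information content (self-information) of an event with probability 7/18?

Information content I(x) = -log₂(p(x))
I = -log₂(7/18) = -log₂(0.3889)
I = 1.3626 bits


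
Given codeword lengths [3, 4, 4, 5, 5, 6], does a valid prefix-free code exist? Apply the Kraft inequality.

Kraft inequality: Σ 2^(-l_i) ≤ 1 for prefix-free code
Calculating: 2^(-3) + 2^(-4) + 2^(-4) + 2^(-5) + 2^(-5) + 2^(-6)
= 0.125 + 0.0625 + 0.0625 + 0.03125 + 0.03125 + 0.015625
= 0.3281
Since 0.3281 ≤ 1, prefix-free code exists


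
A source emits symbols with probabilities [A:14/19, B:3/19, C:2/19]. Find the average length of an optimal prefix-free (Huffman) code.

Huffman tree construction:
Combine smallest probabilities repeatedly
Resulting codes:
  A: 1 (length 1)
  B: 01 (length 2)
  C: 00 (length 2)
Average length = Σ p(s) × length(s) = 1.2632 bits


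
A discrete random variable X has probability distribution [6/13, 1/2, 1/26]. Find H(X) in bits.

H(X) = -Σ p(x) log₂ p(x)
  -6/13 × log₂(6/13) = 0.5148
  -1/2 × log₂(1/2) = 0.5000
  -1/26 × log₂(1/26) = 0.1808
H(X) = 1.1956 bits


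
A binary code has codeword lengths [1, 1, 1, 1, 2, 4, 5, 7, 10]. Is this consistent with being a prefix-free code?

Kraft inequality: Σ 2^(-l_i) ≤ 1 for prefix-free code
Calculating: 2^(-1) + 2^(-1) + 2^(-1) + 2^(-1) + 2^(-2) + 2^(-4) + 2^(-5) + 2^(-7) + 2^(-10)
= 0.5 + 0.5 + 0.5 + 0.5 + 0.25 + 0.0625 + 0.03125 + 0.0078125 + 0.0009765625
= 2.3525
Since 2.3525 > 1, prefix-free code does not exist


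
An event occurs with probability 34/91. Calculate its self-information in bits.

Information content I(x) = -log₂(p(x))
I = -log₂(34/91) = -log₂(0.3736)
I = 1.4203 bits


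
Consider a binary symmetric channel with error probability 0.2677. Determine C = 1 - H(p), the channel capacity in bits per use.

For BSC with error probability p:
C = 1 - H(p) where H(p) is binary entropy
H(0.2677) = -0.2677 × log₂(0.2677) - 0.7323 × log₂(0.7323)
H(p) = 0.8381
C = 1 - 0.8381 = 0.1619 bits/use


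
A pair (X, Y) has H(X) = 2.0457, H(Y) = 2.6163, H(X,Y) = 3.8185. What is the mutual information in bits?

I(X;Y) = H(X) + H(Y) - H(X,Y)
I(X;Y) = 2.0457 + 2.6163 - 3.8185 = 0.8435 bits


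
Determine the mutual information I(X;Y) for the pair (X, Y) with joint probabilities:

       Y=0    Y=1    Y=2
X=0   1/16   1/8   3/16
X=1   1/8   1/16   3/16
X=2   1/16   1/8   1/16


H(X) = 1.5613, H(Y) = 1.5462, H(X,Y) = 3.0306
I(X;Y) = H(X) + H(Y) - H(X,Y) = 0.0768 bits


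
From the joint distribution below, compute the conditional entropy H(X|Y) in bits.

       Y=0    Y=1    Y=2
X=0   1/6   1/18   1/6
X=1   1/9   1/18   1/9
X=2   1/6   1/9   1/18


H(X|Y) = Σ_y p(y) H(X|Y=y)
  p(Y=0) = 4/9, H(X|Y=0) = 1.5613
  p(Y=1) = 2/9, H(X|Y=1) = 1.5000
  p(Y=2) = 1/3, H(X|Y=2) = 1.4591
H(X|Y) = 0.4444×1.5613 + 0.2222×1.5000 + 0.3333×1.4591 = 1.5136 bits


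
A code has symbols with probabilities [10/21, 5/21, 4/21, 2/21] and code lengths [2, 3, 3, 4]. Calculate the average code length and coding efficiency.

Average length L = Σ p_i × l_i = 2.6190 bits
Entropy H = 1.7814 bits
Efficiency η = H/L × 100% = 68.02%


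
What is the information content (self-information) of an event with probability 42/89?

Information content I(x) = -log₂(p(x))
I = -log₂(42/89) = -log₂(0.4719)
I = 1.0834 bits


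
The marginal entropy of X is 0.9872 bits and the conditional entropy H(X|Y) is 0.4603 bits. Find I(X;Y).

I(X;Y) = H(X) - H(X|Y)
I(X;Y) = 0.9872 - 0.4603 = 0.5269 bits


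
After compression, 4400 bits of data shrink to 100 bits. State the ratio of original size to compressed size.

Compression ratio = Original / Compressed
= 4400 / 100 = 44.00:1


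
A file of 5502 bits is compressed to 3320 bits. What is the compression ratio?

Compression ratio = Original / Compressed
= 5502 / 3320 = 1.66:1


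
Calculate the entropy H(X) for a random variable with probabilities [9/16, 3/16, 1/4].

H(X) = -Σ p(x) log₂ p(x)
  -9/16 × log₂(9/16) = 0.4669
  -3/16 × log₂(3/16) = 0.4528
  -1/4 × log₂(1/4) = 0.5000
H(X) = 1.4197 bits


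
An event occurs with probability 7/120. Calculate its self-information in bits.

Information content I(x) = -log₂(p(x))
I = -log₂(7/120) = -log₂(0.0583)
I = 4.0995 bits


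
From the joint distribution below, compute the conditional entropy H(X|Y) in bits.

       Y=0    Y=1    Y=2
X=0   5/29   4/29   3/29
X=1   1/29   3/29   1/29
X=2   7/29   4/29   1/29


H(X|Y) = Σ_y p(y) H(X|Y=y)
  p(Y=0) = 13/29, H(X|Y=0) = 1.2957
  p(Y=1) = 11/29, H(X|Y=1) = 1.5726
  p(Y=2) = 5/29, H(X|Y=2) = 1.3710
H(X|Y) = 0.4483×1.2957 + 0.3793×1.5726 + 0.1724×1.3710 = 1.4137 bits


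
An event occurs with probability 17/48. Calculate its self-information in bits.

Information content I(x) = -log₂(p(x))
I = -log₂(17/48) = -log₂(0.3542)
I = 1.4975 bits


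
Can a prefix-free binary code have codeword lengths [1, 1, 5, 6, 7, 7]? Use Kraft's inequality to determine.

Kraft inequality: Σ 2^(-l_i) ≤ 1 for prefix-free code
Calculating: 2^(-1) + 2^(-1) + 2^(-5) + 2^(-6) + 2^(-7) + 2^(-7)
= 0.5 + 0.5 + 0.03125 + 0.015625 + 0.0078125 + 0.0078125
= 1.0625
Since 1.0625 > 1, prefix-free code does not exist


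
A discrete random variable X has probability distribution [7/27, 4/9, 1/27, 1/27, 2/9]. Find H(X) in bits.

H(X) = -Σ p(x) log₂ p(x)
  -7/27 × log₂(7/27) = 0.5049
  -4/9 × log₂(4/9) = 0.5200
  -1/27 × log₂(1/27) = 0.1761
  -1/27 × log₂(1/27) = 0.1761
  -2/9 × log₂(2/9) = 0.4822
H(X) = 1.8593 bits


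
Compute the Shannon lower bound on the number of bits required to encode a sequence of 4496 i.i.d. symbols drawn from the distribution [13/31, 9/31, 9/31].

Entropy H = 1.5618 bits/symbol
Minimum bits = H × n = 1.5618 × 4496
= 7021.84 bits


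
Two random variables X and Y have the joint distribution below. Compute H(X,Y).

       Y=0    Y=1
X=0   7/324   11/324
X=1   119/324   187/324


H(X,Y) = -Σ p(x,y) log₂ p(x,y)
  p(0,0)=7/324: -0.0216 × log₂(0.0216) = 0.1195
  p(0,1)=11/324: -0.0340 × log₂(0.0340) = 0.1657
  p(1,0)=119/324: -0.3673 × log₂(0.3673) = 0.5307
  p(1,1)=187/324: -0.5772 × log₂(0.5772) = 0.4577
H(X,Y) = 1.2736 bits


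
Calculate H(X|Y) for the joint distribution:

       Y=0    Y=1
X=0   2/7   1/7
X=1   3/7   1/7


H(X|Y) = Σ_y p(y) H(X|Y=y)
  p(Y=0) = 5/7, H(X|Y=0) = 0.9710
  p(Y=1) = 2/7, H(X|Y=1) = 1.0000
H(X|Y) = 0.7143×0.9710 + 0.2857×1.0000 = 0.9793 bits


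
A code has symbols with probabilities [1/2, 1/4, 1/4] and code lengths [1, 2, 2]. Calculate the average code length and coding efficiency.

Average length L = Σ p_i × l_i = 1.5000 bits
Entropy H = 1.5000 bits
Efficiency η = H/L × 100% = 100.00%


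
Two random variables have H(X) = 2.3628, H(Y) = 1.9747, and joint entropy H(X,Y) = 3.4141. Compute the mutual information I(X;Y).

I(X;Y) = H(X) + H(Y) - H(X,Y)
I(X;Y) = 2.3628 + 1.9747 - 3.4141 = 0.9234 bits


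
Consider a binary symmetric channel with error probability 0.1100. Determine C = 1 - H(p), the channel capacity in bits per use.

For BSC with error probability p:
C = 1 - H(p) where H(p) is binary entropy
H(0.1100) = -0.1100 × log₂(0.1100) - 0.8900 × log₂(0.8900)
H(p) = 0.4999
C = 1 - 0.4999 = 0.5001 bits/use


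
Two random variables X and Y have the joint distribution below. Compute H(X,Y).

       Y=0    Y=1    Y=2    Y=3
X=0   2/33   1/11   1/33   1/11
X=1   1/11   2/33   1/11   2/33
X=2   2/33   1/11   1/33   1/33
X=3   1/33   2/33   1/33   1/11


H(X,Y) = -Σ p(x,y) log₂ p(x,y)
  p(0,0)=2/33: -0.0606 × log₂(0.0606) = 0.2451
  p(0,1)=1/11: -0.0909 × log₂(0.0909) = 0.3145
  p(0,2)=1/33: -0.0303 × log₂(0.0303) = 0.1529
  p(0,3)=1/11: -0.0909 × log₂(0.0909) = 0.3145
  p(1,0)=1/11: -0.0909 × log₂(0.0909) = 0.3145
  p(1,1)=2/33: -0.0606 × log₂(0.0606) = 0.2451
  p(1,2)=1/11: -0.0909 × log₂(0.0909) = 0.3145
  p(1,3)=2/33: -0.0606 × log₂(0.0606) = 0.2451
  p(2,0)=2/33: -0.0606 × log₂(0.0606) = 0.2451
  p(2,1)=1/11: -0.0909 × log₂(0.0909) = 0.3145
  p(2,2)=1/33: -0.0303 × log₂(0.0303) = 0.1529
  p(2,3)=1/33: -0.0303 × log₂(0.0303) = 0.1529
  p(3,0)=1/33: -0.0303 × log₂(0.0303) = 0.1529
  p(3,1)=2/33: -0.0606 × log₂(0.0606) = 0.2451
  p(3,2)=1/33: -0.0303 × log₂(0.0303) = 0.1529
  p(3,3)=1/11: -0.0909 × log₂(0.0909) = 0.3145
H(X,Y) = 3.8768 bits


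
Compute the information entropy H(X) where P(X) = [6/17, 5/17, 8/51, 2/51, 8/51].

H(X) = -Σ p(x) log₂ p(x)
  -6/17 × log₂(6/17) = 0.5303
  -5/17 × log₂(5/17) = 0.5193
  -8/51 × log₂(8/51) = 0.4192
  -2/51 × log₂(2/51) = 0.1832
  -8/51 × log₂(8/51) = 0.4192
H(X) = 2.0712 bits


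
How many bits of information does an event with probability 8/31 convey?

Information content I(x) = -log₂(p(x))
I = -log₂(8/31) = -log₂(0.2581)
I = 1.9542 bits


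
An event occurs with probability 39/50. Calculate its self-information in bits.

Information content I(x) = -log₂(p(x))
I = -log₂(39/50) = -log₂(0.7800)
I = 0.3585 bits


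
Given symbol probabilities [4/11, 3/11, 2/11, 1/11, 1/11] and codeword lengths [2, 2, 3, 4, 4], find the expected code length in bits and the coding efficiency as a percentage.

Average length L = Σ p_i × l_i = 2.5455 bits
Entropy H = 2.1181 bits
Efficiency η = H/L × 100% = 83.21%


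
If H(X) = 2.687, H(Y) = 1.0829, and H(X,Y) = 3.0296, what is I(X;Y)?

I(X;Y) = H(X) + H(Y) - H(X,Y)
I(X;Y) = 2.687 + 1.0829 - 3.0296 = 0.7403 bits


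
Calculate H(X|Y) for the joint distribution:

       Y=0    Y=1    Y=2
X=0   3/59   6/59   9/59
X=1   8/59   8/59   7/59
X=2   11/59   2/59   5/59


H(X|Y) = Σ_y p(y) H(X|Y=y)
  p(Y=0) = 22/59, H(X|Y=0) = 1.4227
  p(Y=1) = 16/59, H(X|Y=1) = 1.4056
  p(Y=2) = 21/59, H(X|Y=2) = 1.5452
H(X|Y) = 0.3729×1.4227 + 0.2712×1.4056 + 0.3559×1.5452 = 1.4616 bits


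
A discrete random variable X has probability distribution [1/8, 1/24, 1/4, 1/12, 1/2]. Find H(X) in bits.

H(X) = -Σ p(x) log₂ p(x)
  -1/8 × log₂(1/8) = 0.3750
  -1/24 × log₂(1/24) = 0.1910
  -1/4 × log₂(1/4) = 0.5000
  -1/12 × log₂(1/12) = 0.2987
  -1/2 × log₂(1/2) = 0.5000
H(X) = 1.8648 bits


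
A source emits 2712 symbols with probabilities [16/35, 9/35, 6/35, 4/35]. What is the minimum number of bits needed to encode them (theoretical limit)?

Entropy H = 1.8139 bits/symbol
Minimum bits = H × n = 1.8139 × 2712
= 4919.24 bits


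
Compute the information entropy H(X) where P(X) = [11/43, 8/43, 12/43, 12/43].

H(X) = -Σ p(x) log₂ p(x)
  -11/43 × log₂(11/43) = 0.5031
  -8/43 × log₂(8/43) = 0.4514
  -12/43 × log₂(12/43) = 0.5139
  -12/43 × log₂(12/43) = 0.5139
H(X) = 1.9822 bits


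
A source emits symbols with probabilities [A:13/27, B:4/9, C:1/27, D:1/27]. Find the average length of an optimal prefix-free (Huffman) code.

Huffman tree construction:
Combine smallest probabilities repeatedly
Resulting codes:
  A: 0 (length 1)
  B: 11 (length 2)
  C: 100 (length 3)
  D: 101 (length 3)
Average length = Σ p(s) × length(s) = 1.5926 bits


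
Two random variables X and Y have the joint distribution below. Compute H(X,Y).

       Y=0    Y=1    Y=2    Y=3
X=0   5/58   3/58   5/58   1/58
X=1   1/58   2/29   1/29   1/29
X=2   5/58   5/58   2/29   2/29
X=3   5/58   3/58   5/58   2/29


H(X,Y) = -Σ p(x,y) log₂ p(x,y)
  p(0,0)=5/58: -0.0862 × log₂(0.0862) = 0.3048
  p(0,1)=3/58: -0.0517 × log₂(0.0517) = 0.2210
  p(0,2)=5/58: -0.0862 × log₂(0.0862) = 0.3048
  p(0,3)=1/58: -0.0172 × log₂(0.0172) = 0.1010
  p(1,0)=1/58: -0.0172 × log₂(0.0172) = 0.1010
  p(1,1)=2/29: -0.0690 × log₂(0.0690) = 0.2661
  p(1,2)=1/29: -0.0345 × log₂(0.0345) = 0.1675
  p(1,3)=1/29: -0.0345 × log₂(0.0345) = 0.1675
  p(2,0)=5/58: -0.0862 × log₂(0.0862) = 0.3048
  p(2,1)=5/58: -0.0862 × log₂(0.0862) = 0.3048
  p(2,2)=2/29: -0.0690 × log₂(0.0690) = 0.2661
  p(2,3)=2/29: -0.0690 × log₂(0.0690) = 0.2661
  p(3,0)=5/58: -0.0862 × log₂(0.0862) = 0.3048
  p(3,1)=3/58: -0.0517 × log₂(0.0517) = 0.2210
  p(3,2)=5/58: -0.0862 × log₂(0.0862) = 0.3048
  p(3,3)=2/29: -0.0690 × log₂(0.0690) = 0.2661
H(X,Y) = 3.8723 bits


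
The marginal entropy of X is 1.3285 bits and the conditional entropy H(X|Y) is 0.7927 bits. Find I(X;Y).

I(X;Y) = H(X) - H(X|Y)
I(X;Y) = 1.3285 - 0.7927 = 0.5358 bits


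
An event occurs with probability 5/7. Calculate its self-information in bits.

Information content I(x) = -log₂(p(x))
I = -log₂(5/7) = -log₂(0.7143)
I = 0.4854 bits


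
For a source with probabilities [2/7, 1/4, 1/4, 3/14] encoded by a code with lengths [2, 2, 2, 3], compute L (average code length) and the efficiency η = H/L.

Average length L = Σ p_i × l_i = 2.2143 bits
Entropy H = 1.9926 bits
Efficiency η = H/L × 100% = 89.99%


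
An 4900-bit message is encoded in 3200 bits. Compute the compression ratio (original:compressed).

Compression ratio = Original / Compressed
= 4900 / 3200 = 1.53:1


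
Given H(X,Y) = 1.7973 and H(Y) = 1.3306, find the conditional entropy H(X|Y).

Chain rule: H(X,Y) = H(X|Y) + H(Y)
H(X|Y) = H(X,Y) - H(Y) = 1.7973 - 1.3306 = 0.4667 bits


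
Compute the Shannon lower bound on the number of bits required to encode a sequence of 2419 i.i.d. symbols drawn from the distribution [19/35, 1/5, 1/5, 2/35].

Entropy H = 1.6432 bits/symbol
Minimum bits = H × n = 1.6432 × 2419
= 3974.85 bits


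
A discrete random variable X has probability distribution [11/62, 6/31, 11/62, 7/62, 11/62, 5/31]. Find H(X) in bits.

H(X) = -Σ p(x) log₂ p(x)
  -11/62 × log₂(11/62) = 0.4426
  -6/31 × log₂(6/31) = 0.4586
  -11/62 × log₂(11/62) = 0.4426
  -7/62 × log₂(7/62) = 0.3553
  -11/62 × log₂(11/62) = 0.4426
  -5/31 × log₂(5/31) = 0.4246
H(X) = 2.5663 bits


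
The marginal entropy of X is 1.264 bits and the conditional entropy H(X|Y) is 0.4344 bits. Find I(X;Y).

I(X;Y) = H(X) - H(X|Y)
I(X;Y) = 1.264 - 0.4344 = 0.8296 bits


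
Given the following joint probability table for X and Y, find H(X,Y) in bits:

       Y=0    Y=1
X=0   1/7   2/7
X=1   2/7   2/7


H(X,Y) = -Σ p(x,y) log₂ p(x,y)
  p(0,0)=1/7: -0.1429 × log₂(0.1429) = 0.4011
  p(0,1)=2/7: -0.2857 × log₂(0.2857) = 0.5164
  p(1,0)=2/7: -0.2857 × log₂(0.2857) = 0.5164
  p(1,1)=2/7: -0.2857 × log₂(0.2857) = 0.5164
H(X,Y) = 1.9502 bits


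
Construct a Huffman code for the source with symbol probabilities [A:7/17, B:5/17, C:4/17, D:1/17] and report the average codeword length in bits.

Huffman tree construction:
Combine smallest probabilities repeatedly
Resulting codes:
  A: 0 (length 1)
  B: 10 (length 2)
  C: 111 (length 3)
  D: 110 (length 3)
Average length = Σ p(s) × length(s) = 1.8824 bits


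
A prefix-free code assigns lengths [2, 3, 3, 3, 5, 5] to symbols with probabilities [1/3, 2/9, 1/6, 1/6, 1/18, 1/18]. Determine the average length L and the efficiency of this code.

Average length L = Σ p_i × l_i = 2.8889 bits
Entropy H = 2.3355 bits
Efficiency η = H/L × 100% = 80.84%


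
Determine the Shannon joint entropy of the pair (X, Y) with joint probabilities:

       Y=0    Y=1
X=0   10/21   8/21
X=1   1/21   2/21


H(X,Y) = -Σ p(x,y) log₂ p(x,y)
  p(0,0)=10/21: -0.4762 × log₂(0.4762) = 0.5097
  p(0,1)=8/21: -0.3810 × log₂(0.3810) = 0.5304
  p(1,0)=1/21: -0.0476 × log₂(0.0476) = 0.2092
  p(1,1)=2/21: -0.0952 × log₂(0.0952) = 0.3231
H(X,Y) = 1.5724 bits


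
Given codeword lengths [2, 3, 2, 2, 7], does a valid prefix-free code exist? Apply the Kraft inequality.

Kraft inequality: Σ 2^(-l_i) ≤ 1 for prefix-free code
Calculating: 2^(-2) + 2^(-3) + 2^(-2) + 2^(-2) + 2^(-7)
= 0.25 + 0.125 + 0.25 + 0.25 + 0.0078125
= 0.8828
Since 0.8828 ≤ 1, prefix-free code exists
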